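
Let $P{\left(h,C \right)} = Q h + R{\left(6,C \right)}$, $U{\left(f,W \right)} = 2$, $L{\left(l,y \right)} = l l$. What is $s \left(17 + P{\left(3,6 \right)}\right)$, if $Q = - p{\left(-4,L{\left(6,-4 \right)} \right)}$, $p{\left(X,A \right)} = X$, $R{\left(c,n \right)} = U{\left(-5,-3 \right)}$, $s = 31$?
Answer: $961$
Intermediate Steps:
$L{\left(l,y \right)} = l^{2}$
$R{\left(c,n \right)} = 2$
$Q = 4$ ($Q = \left(-1\right) \left(-4\right) = 4$)
$P{\left(h,C \right)} = 2 + 4 h$ ($P{\left(h,C \right)} = 4 h + 2 = 2 + 4 h$)
$s \left(17 + P{\left(3,6 \right)}\right) = 31 \left(17 + \left(2 + 4 \cdot 3\right)\right) = 31 \left(17 + \left(2 + 12\right)\right) = 31 \left(17 + 14\right) = 31 \cdot 31 = 961$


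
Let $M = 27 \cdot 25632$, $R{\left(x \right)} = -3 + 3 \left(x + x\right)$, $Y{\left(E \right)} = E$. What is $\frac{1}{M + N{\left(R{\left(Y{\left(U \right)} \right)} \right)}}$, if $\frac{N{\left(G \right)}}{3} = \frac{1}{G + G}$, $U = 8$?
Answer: $\frac{30}{20761921} \approx 1.445 \cdot 10^{-6}$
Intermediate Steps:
$R{\left(x \right)} = -3 + 6 x$ ($R{\left(x \right)} = -3 + 3 \cdot 2 x = -3 + 6 x$)
$M = 692064$
$N{\left(G \right)} = \frac{3}{2 G}$ ($N{\left(G \right)} = \frac{3}{G + G} = \frac{3}{2 G}$)
$\frac{1}{M + N{\left(R{\left(Y{\left(U \right)} \right)} \right)}} = \frac{1}{692064 + \frac{3}{2 \left(-3 + 6 \cdot 8\right)}} = \frac{1}{692064 + \frac{3}{2 \left(-3 + 48\right)}} = \frac{1}{692064 + \frac{3}{2 \cdot 45}} = \frac{1}{692064 + \frac{3}{2} \cdot \frac{1}{45}} = \frac{1}{692064 + \frac{1}{30}} = \frac{1}{\frac{20761921}{30}} = \frac{30}{20761921}$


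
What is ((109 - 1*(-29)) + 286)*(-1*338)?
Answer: -143312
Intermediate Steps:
((109 - 1*(-29)) + 286)*(-1*338) = ((109 + 29) + 286)*(-338) = (138 + 286)*(-338) = 424*(-338) = -143312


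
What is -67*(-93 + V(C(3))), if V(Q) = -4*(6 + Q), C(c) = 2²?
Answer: 8911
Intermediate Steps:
C(c) = 4
V(Q) = -24 - 4*Q
-67*(-93 + V(C(3))) = -67*(-93 + (-24 - 4*4)) = -67*(-93 + (-24 - 16)) = -67*(-93 - 40) = -67*(-133) = 8911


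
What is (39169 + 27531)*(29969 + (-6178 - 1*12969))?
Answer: 721827400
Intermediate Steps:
(39169 + 27531)*(29969 + (-6178 - 1*12969)) = 66700*(29969 + (-6178 - 12969)) = 66700*(29969 - 19147) = 66700*10822 = 721827400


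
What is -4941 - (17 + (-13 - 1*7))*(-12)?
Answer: -4977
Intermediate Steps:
-4941 - (17 + (-13 - 1*7))*(-12) = -4941 - (17 + (-13 - 7))*(-12) = -4941 - (17 - 20)*(-12) = -4941 - (-3)*(-12) = -4941 - 1*36 = -4941 - 36 = -4977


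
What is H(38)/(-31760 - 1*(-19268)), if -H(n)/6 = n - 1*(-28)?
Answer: 11/347 ≈ 0.031700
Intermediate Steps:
H(n) = -168 - 6*n (H(n) = -6*(n - 1*(-28)) = -6*(n + 28) = -6*(28 + n) = -168 - 6*n)
H(38)/(-31760 - 1*(-19268)) = (-168 - 6*38)/(-31760 - 1*(-19268)) = (-168 - 228)/(-31760 + 19268) = -396/(-12492) = -396*(-1/12492) = 11/347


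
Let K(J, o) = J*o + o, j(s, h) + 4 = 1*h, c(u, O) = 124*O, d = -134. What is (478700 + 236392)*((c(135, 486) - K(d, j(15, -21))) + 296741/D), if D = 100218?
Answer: 680125126635626/16703 ≈ 4.0719e+10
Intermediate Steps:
j(s, h) = -4 + h (j(s, h) = -4 + 1*h = -4 + h)
K(J, o) = o + J*o
(478700 + 236392)*((c(135, 486) - K(d, j(15, -21))) + 296741/D) = (478700 + 236392)*((124*486 - (-4 - 21)*(1 - 134)) + 296741/100218) = 715092*((60264 - (-25)*(-133)) + 296741*(1/100218)) = 715092*((60264 - 1*3325) + 296741/100218) = 715092*((60264 - 3325) + 296741/100218) = 715092*(56939 + 296741/100218) = 715092*(5706609443/100218) = 680125126635626/16703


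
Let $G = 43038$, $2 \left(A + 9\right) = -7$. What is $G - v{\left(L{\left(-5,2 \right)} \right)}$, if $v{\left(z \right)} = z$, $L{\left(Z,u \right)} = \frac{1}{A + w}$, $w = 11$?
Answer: $\frac{129116}{3} \approx 43039.0$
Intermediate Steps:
$A = - \frac{25}{2}$ ($A = -9 + \frac{1}{2} \left(-7\right) = -9 - \frac{7}{2} = - \frac{25}{2} \approx -12.5$)
$L{\left(Z,u \right)} = - \frac{2}{3}$ ($L{\left(Z,u \right)} = \frac{1}{- \frac{25}{2} + 11} = \frac{1}{- \frac{3}{2}} = - \frac{2}{3}$)
$G - v{\left(L{\left(-5,2 \right)} \right)} = 43038 - - \frac{2}{3} = 43038 + \frac{2}{3} = \frac{129116}{3}$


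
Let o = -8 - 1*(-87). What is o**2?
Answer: 6241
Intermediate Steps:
o = 79 (o = -8 + 87 = 79)
o**2 = 79**2 = 6241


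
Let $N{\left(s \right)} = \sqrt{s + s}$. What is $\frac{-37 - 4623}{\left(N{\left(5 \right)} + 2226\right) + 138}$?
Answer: $- \frac{5508120}{2794243} + \frac{2330 \sqrt{10}}{2794243} \approx -1.9686$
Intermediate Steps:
$N{\left(s \right)} = \sqrt{2} \sqrt{s}$ ($N{\left(s \right)} = \sqrt{2 s} = \sqrt{2} \sqrt{s}$)
$\frac{-37 - 4623}{\left(N{\left(5 \right)} + 2226\right) + 138} = \frac{-37 - 4623}{\left(\sqrt{2} \sqrt{5} + 2226\right) + 138} = - \frac{4660}{\left(\sqrt{10} + 2226\right) + 138} = - \frac{4660}{\left(2226 + \sqrt{10}\right) + 138} = - \frac{4660}{2364 + \sqrt{10}}$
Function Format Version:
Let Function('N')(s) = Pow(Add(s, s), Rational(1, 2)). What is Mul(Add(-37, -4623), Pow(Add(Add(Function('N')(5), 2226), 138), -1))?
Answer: Add(Rational(-5508120, 2794243), Mul(Rational(2330, 2794243), Pow(10, Rational(1, 2)))) ≈ -1.9686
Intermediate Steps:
Function('N')(s) = Mul(Pow(2, Rational(1, 2)), Pow(s, Rational(1, 2))) (Function('N')(s) = Pow(Mul(2, s), Rational(1, 2)) = Mul(Pow(2, Rational(1, 2)), Pow(s, Rational(1, 2))))
Mul(Add(-37, -4623), Pow(Add(Add(Function('N')(5), 2226), 138), -1)) = Mul(Add(-37, -4623), Pow(Add(Add(Mul(Pow(2, Rational(1, 2)), Pow(5, Rational(1, 2))), 2226), 138), -1)) = Mul(-4660, Pow(Add(Add(Pow(10, Rational(1, 2)), 2226), 138), -1)) = Mul(-4660, Pow(Add(Add(2226, Pow(10, Rational(1, 2))), 138), -1)) = Mul(-4660, Pow(Add(2364, Pow(10, Rational(1, 2))), -1))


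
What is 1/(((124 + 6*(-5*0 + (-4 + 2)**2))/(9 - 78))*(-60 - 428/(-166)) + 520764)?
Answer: 5727/2983120796 ≈ 1.9198e-6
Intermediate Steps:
1/(((124 + 6*(-5*0 + (-4 + 2)**2))/(9 - 78))*(-60 - 428/(-166)) + 520764) = 1/(((124 + 6*(0 + (-2)**2))/(-69))*(-60 - 428*(-1/166)) + 520764) = 1/(((124 + 6*(0 + 4))*(-1/69))*(-60 + 214/83) + 520764) = 1/(((124 + 6*4)*(-1/69))*(-4766/83) + 520764) = 1/(((124 + 24)*(-1/69))*(-4766/83) + 520764) = 1/((148*(-1/69))*(-4766/83) + 520764) = 1/(-148/69*(-4766/83) + 520764) = 1/(705368/5727 + 520764) = 1/(2983120796/5727) = 5727/2983120796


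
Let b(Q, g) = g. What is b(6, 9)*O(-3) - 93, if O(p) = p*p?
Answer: -12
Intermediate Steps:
O(p) = p**2
b(6, 9)*O(-3) - 93 = 9*(-3)**2 - 93 = 9*9 - 93 = 81 - 93 = -12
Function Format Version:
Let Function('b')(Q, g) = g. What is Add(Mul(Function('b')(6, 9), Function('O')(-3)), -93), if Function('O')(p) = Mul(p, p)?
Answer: -12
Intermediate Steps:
Function('O')(p) = Pow(p, 2)
Add(Mul(Function('b')(6, 9), Function('O')(-3)), -93) = Add(Mul(9, Pow(-3, 2)), -93) = Add(Mul(9, 9), -93) = Add(81, -93) = -12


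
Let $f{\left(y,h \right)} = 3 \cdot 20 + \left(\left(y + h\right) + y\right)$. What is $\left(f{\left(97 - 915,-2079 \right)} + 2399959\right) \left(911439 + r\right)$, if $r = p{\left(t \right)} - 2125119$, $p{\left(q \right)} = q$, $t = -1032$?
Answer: $-2910819224448$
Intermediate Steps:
$r = -2126151$ ($r = -1032 - 2125119 = -2126151$)
$f{\left(y,h \right)} = 60 + h + 2 y$ ($f{\left(y,h \right)} = 60 + \left(\left(h + y\right) + y\right) = 60 + \left(h + 2 y\right) = 60 + h + 2 y$)
$\left(f{\left(97 - 915,-2079 \right)} + 2399959\right) \left(911439 + r\right) = \left(\left(60 - 2079 + 2 \left(97 - 915\right)\right) + 2399959\right) \left(911439 - 2126151\right) = \left(\left(60 - 2079 + 2 \left(97 - 915\right)\right) + 2399959\right) \left(-1214712\right) = \left(\left(60 - 2079 + 2 \left(-818\right)\right) + 2399959\right) \left(-1214712\right) = \left(\left(60 - 2079 - 1636\right) + 2399959\right) \left(-1214712\right) = \left(-3655 + 2399959\right) \left(-1214712\right) = 2396304 \left(-1214712\right) = -2910819224448$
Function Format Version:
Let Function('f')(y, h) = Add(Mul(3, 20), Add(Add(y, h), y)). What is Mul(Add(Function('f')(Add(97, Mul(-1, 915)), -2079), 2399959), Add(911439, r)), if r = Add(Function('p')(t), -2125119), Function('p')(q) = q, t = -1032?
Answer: -2910819224448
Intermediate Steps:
r = -2126151 (r = Add(-1032, -2125119) = -2126151)
Function('f')(y, h) = Add(60, h, Mul(2, y)) (Function('f')(y, h) = Add(60, Add(Add(h, y), y)) = Add(60, Add(h, Mul(2, y))) = Add(60, h, Mul(2, y)))
Mul(Add(Function('f')(Add(97, Mul(-1, 915)), -2079), 2399959), Add(911439, r)) = Mul(Add(Add(60, -2079, Mul(2, Add(97, Mul(-1, 915)))), 2399959), Add(911439, -2126151)) = Mul(Add(Add(60, -2079, Mul(2, Add(97, -915))), 2399959), -1214712) = Mul(Add(Add(60, -2079, Mul(2, -818)), 2399959), -1214712) = Mul(Add(Add(60, -2079, -1636), 2399959), -1214712) = Mul(Add(-3655, 2399959), -1214712) = Mul(2396304, -1214712) = -2910819224448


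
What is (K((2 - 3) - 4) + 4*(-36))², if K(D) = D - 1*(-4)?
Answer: 21025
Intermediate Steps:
K(D) = 4 + D (K(D) = D + 4 = 4 + D)
(K((2 - 3) - 4) + 4*(-36))² = ((4 + ((2 - 3) - 4)) + 4*(-36))² = ((4 + (-1 - 4)) - 144)² = ((4 - 5) - 144)² = (-1 - 144)² = (-145)² = 21025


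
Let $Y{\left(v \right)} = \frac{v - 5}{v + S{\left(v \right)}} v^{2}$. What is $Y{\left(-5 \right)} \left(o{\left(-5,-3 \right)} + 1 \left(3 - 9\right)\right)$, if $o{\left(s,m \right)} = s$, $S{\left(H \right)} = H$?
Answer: $-275$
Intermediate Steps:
$Y{\left(v \right)} = \frac{v \left(-5 + v\right)}{2}$ ($Y{\left(v \right)} = \frac{v - 5}{v + v} v^{2} = \frac{-5 + v}{2 v} v^{2} = \frac{v \left(-5 + v\right)}{2}$)
$Y{\left(-5 \right)} \left(o{\left(-5,-3 \right)} + 1 \left(3 - 9\right)\right) = \frac{1}{2} \left(-5\right) \left(-5 - 5\right) \left(-5 + 1 \left(3 - 9\right)\right) = \frac{1}{2} \left(-5\right) \left(-10\right) \left(-5 + 1 \left(-6\right)\right) = 25 \left(-5 - 6\right) = 25 \left(-11\right) = -275$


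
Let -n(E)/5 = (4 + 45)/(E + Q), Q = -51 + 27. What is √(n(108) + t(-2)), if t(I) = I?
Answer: I*√177/6 ≈ 2.2174*I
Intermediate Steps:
Q = -24
n(E) = -245/(-24 + E) (n(E) = -5*(4 + 45)/(E - 24) = -245/(-24 + E))
√(n(108) + t(-2)) = √(-245/(-24 + 108) - 2) = √(-245/84 - 2) = √(-245*1/84 - 2) = √(-35/12 - 2) = √(-59/12) = I*√177/6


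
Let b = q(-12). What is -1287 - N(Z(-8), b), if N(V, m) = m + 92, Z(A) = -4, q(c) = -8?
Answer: -1371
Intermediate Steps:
b = -8
N(V, m) = 92 + m
-1287 - N(Z(-8), b) = -1287 - (92 - 8) = -1287 - 1*84 = -1287 - 84 = -1371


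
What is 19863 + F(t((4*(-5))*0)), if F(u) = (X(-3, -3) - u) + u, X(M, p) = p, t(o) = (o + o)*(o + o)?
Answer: 19860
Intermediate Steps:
t(o) = 4*o**2 (t(o) = (2*o)*(2*o) = 4*o**2)
F(u) = -3 (F(u) = (-3 - u) + u = -3)
19863 + F(t((4*(-5))*0)) = 19863 - 3 = 19860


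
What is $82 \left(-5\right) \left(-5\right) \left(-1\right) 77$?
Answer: $-157850$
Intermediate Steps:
$82 \left(-5\right) \left(-5\right) \left(-1\right) 77 = 82 \cdot 25 \left(-1\right) 77 = 82 \left(-25\right) 77 = \left(-2050\right) 77 = -157850$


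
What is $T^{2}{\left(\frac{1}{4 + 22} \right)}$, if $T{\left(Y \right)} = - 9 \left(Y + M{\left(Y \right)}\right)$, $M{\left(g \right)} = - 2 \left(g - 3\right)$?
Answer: $\frac{1946025}{676} \approx 2878.7$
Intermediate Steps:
$M{\left(g \right)} = 6 - 2 g$ ($M{\left(g \right)} = - 2 \left(-3 + g\right) = 6 - 2 g$)
$T{\left(Y \right)} = -54 + 9 Y$ ($T{\left(Y \right)} = - 9 \left(Y - \left(-6 + 2 Y\right)\right) = - 9 \left(6 - Y\right) = -54 + 9 Y$)
$T^{2}{\left(\frac{1}{4 + 22} \right)} = \left(-54 + \frac{9}{4 + 22}\right)^{2} = \left(-54 + \frac{9}{26}\right)^{2} = \left(- \frac{1395}{26}\right)^{2} = \frac{1946025}{676}$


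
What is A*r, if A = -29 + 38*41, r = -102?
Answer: -155958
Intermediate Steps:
A = 1529 (A = -29 + 1558 = 1529)
A*r = 1529*(-102) = -155958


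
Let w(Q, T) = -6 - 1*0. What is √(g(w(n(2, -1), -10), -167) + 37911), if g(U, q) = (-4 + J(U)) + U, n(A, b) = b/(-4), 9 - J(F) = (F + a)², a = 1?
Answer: √37885 ≈ 194.64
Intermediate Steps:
J(F) = 9 - (1 + F)² (J(F) = 9 - (F + 1)² = 9 - (1 + F)²)
n(A, b) = -b/4 (n(A, b) = b*(-¼) = -b/4)
w(Q, T) = -6 (w(Q, T) = -6 + 0 = -6)
g(U, q) = 5 + U - (1 + U)² (g(U, q) = (-4 + (9 - (1 + U)²)) + U = (5 - (1 + U)²) + U = 5 + U - (1 + U)²)
√(g(w(n(2, -1), -10), -167) + 37911) = √((4 - 1*(-6) - 1*(-6)²) + 37911) = √((4 + 6 - 1*36) + 37911) = √((4 + 6 - 36) + 37911) = √(-26 + 37911) = √37885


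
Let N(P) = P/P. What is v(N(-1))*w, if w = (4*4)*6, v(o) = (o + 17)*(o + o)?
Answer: 3456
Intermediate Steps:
N(P) = 1
v(o) = 2*o*(17 + o) (v(o) = (17 + o)*(2*o) = 2*o*(17 + o))
w = 96 (w = 16*6 = 96)
v(N(-1))*w = (2*1*(17 + 1))*96 = (2*1*18)*96 = 36*96 = 3456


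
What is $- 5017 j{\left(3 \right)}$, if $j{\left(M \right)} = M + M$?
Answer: $-30102$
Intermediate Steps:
$j{\left(M \right)} = 2 M$
$- 5017 j{\left(3 \right)} = - 5017 \cdot 2 \cdot 3 = \left(-5017\right) 6 = -30102$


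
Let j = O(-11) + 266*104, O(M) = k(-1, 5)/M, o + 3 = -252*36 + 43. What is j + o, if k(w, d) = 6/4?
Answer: 409901/22 ≈ 18632.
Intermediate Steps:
k(w, d) = 3/2 (k(w, d) = 6*(¼) = 3/2)
o = -9032 (o = -3 + (-252*36 + 43) = -3 + (-9072 + 43) = -3 - 9029 = -9032)
O(M) = 3/(2*M)
j = 608605/22 (j = (3/2)/(-11) + 266*104 = (3/2)*(-1/11) + 27664 = -3/22 + 27664 = 608605/22 ≈ 27664.)
j + o = 608605/22 - 9032 = 409901/22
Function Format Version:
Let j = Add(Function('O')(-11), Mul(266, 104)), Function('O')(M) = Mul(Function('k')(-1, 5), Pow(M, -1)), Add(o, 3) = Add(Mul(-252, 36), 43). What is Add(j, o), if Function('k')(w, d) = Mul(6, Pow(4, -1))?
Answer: Rational(409901, 22) ≈ 18632.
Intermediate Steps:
Function('k')(w, d) = Rational(3, 2) (Function('k')(w, d) = Mul(6, Rational(1, 4)) = Rational(3, 2))
o = -9032 (o = Add(-3, Add(Mul(-252, 36), 43)) = Add(-3, Add(-9072, 43)) = Add(-3, -9029) = -9032)
Function('O')(M) = Mul(Rational(3, 2), Pow(M, -1))
j = Rational(608605, 22) (j = Add(Mul(Rational(3, 2), Pow(-11, -1)), Mul(266, 104)) = Add(Mul(Rational(3, 2), Rational(-1, 11)), 27664) = Add(Rational(-3, 22), 27664) = Rational(608605, 22) ≈ 27664.)
Add(j, o) = Add(Rational(608605, 22), -9032) = Rational(409901, 22)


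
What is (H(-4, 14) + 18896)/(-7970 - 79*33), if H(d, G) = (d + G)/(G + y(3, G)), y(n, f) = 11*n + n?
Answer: -94481/52885 ≈ -1.7865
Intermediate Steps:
y(n, f) = 12*n
H(d, G) = (G + d)/(36 + G) (H(d, G) = (d + G)/(G + 12*3) = (G + d)/(G + 36) = (G + d)/(36 + G))
(H(-4, 14) + 18896)/(-7970 - 79*33) = ((14 - 4)/(36 + 14) + 18896)/(-7970 - 79*33) = (10/50 + 18896)/(-7970 - 2607) = ((1/50)*10 + 18896)/(-10577) = (⅕ + 18896)*(-1/10577) = (94481/5)*(-1/10577) = -94481/52885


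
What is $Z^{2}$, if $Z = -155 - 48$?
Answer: $41209$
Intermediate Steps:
$Z = -203$
$Z^{2} = \left(-203\right)^{2} = 41209$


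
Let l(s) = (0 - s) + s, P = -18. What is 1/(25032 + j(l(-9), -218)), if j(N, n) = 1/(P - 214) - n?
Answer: 232/5857999 ≈ 3.9604e-5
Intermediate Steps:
l(s) = 0 (l(s) = -s + s = 0)
j(N, n) = -1/232 - n (j(N, n) = 1/(-18 - 214) - n = 1/(-232) - n = -1/232 - n)
1/(25032 + j(l(-9), -218)) = 1/(25032 + (-1/232 - 1*(-218))) = 1/(25032 + (-1/232 + 218)) = 1/(25032 + 50575/232) = 1/(5857999/232) = 232/5857999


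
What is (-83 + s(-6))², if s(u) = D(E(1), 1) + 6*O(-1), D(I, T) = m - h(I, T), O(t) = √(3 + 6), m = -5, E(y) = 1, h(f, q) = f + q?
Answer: 5184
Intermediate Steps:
O(t) = 3 (O(t) = √9 = 3)
D(I, T) = -5 - I - T (D(I, T) = -5 - (I + T) = -5 + (-I - T) = -5 - I - T)
s(u) = 11 (s(u) = (-5 - 1*1 - 1*1) + 6*3 = (-5 - 1 - 1) + 18 = -7 + 18 = 11)
(-83 + s(-6))² = (-83 + 11)² = (-72)² = 5184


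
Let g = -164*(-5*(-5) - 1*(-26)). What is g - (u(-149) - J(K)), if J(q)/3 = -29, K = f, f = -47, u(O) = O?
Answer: -8302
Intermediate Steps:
K = -47
J(q) = -87 (J(q) = 3*(-29) = -87)
g = -8364 (g = -164*(25 + 26) = -164*51 = -8364)
g - (u(-149) - J(K)) = -8364 - (-149 - 1*(-87)) = -8364 - (-149 + 87) = -8364 - 1*(-62) = -8364 + 62 = -8302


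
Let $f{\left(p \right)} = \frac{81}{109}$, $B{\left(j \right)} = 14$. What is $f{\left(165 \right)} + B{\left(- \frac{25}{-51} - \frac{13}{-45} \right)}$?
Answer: $\frac{1607}{109} \approx 14.743$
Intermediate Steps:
$f{\left(p \right)} = \frac{81}{109}$ ($f{\left(p \right)} = 81 \cdot \frac{1}{109} = \frac{81}{109}$)
$f{\left(165 \right)} + B{\left(- \frac{25}{-51} - \frac{13}{-45} \right)} = \frac{81}{109} + 14 = \frac{1607}{109}$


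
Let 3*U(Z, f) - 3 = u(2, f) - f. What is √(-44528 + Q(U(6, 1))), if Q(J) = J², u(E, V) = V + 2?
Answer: I*√400727/3 ≈ 211.01*I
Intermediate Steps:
u(E, V) = 2 + V
U(Z, f) = 5/3 (U(Z, f) = 1 + ((2 + f) - f)/3 = 1 + (⅓)*2 = 1 + ⅔ = 5/3)
√(-44528 + Q(U(6, 1))) = √(-44528 + (5/3)²) = √(-44528 + 25/9) = √(-400727/9) = I*√400727/3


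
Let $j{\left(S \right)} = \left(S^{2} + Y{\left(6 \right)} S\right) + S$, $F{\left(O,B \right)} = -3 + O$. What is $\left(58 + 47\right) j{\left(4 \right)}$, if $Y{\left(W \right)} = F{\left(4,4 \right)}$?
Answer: $2520$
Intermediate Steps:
$Y{\left(W \right)} = 1$ ($Y{\left(W \right)} = -3 + 4 = 1$)
$j{\left(S \right)} = S^{2} + 2 S$ ($j{\left(S \right)} = \left(S^{2} + 1 S\right) + S = \left(S^{2} + S\right) + S = \left(S + S^{2}\right) + S = S^{2} + 2 S$)
$\left(58 + 47\right) j{\left(4 \right)} = \left(58 + 47\right) 4 \left(2 + 4\right) = 105 \cdot 4 \cdot 6 = 105 \cdot 24 = 2520$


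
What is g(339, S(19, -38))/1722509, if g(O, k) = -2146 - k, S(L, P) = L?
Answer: -2165/1722509 ≈ -0.0012569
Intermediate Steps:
g(339, S(19, -38))/1722509 = (-2146 - 1*19)/1722509 = (-2146 - 19)*(1/1722509) = -2165*1/1722509 = -2165/1722509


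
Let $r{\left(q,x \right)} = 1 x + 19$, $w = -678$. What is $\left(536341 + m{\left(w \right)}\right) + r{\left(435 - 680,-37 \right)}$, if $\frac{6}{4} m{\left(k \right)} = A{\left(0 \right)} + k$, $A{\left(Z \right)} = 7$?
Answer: $\frac{1607627}{3} \approx 5.3588 \cdot 10^{5}$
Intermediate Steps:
$m{\left(k \right)} = \frac{14}{3} + \frac{2 k}{3}$ ($m{\left(k \right)} = \frac{2 \left(7 + k\right)}{3} = \frac{14}{3} + \frac{2 k}{3}$)
$r{\left(q,x \right)} = 19 + x$ ($r{\left(q,x \right)} = x + 19 = 19 + x$)
$\left(536341 + m{\left(w \right)}\right) + r{\left(435 - 680,-37 \right)} = \left(536341 + \left(\frac{14}{3} + \frac{2}{3} \left(-678\right)\right)\right) + \left(19 - 37\right) = \left(536341 + \left(\frac{14}{3} - 452\right)\right) - 18 = \left(536341 - \frac{1342}{3}\right) - 18 = \frac{1607681}{3} - 18 = \frac{1607627}{3}$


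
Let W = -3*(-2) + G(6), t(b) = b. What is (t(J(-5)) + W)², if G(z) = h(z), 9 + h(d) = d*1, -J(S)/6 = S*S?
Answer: 21609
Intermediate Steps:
J(S) = -6*S² (J(S) = -6*S*S = -6*S²)
h(d) = -9 + d (h(d) = -9 + d*1 = -9 + d)
G(z) = -9 + z
W = 3 (W = -3*(-2) + (-9 + 6) = 6 - 3 = 3)
(t(J(-5)) + W)² = (-6*(-5)² + 3)² = (-6*25 + 3)² = (-150 + 3)² = (-147)² = 21609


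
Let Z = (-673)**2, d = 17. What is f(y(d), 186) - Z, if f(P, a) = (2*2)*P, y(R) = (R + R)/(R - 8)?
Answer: -4076225/9 ≈ -4.5291e+5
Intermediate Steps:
y(R) = 2*R/(-8 + R) (y(R) = (2*R)/(-8 + R) = 2*R/(-8 + R))
f(P, a) = 4*P
Z = 452929
f(y(d), 186) - Z = 4*(2*17/(-8 + 17)) - 1*452929 = 4*(2*17/9) - 452929 = 4*(2*17*(1/9)) - 452929 = 4*(34/9) - 452929 = 136/9 - 452929 = -4076225/9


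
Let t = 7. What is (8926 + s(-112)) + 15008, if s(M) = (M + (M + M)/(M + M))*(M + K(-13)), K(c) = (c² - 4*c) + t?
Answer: 11058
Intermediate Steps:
K(c) = 7 + c² - 4*c (K(c) = (c² - 4*c) + 7 = 7 + c² - 4*c)
s(M) = (1 + M)*(228 + M) (s(M) = (M + (M + M)/(M + M))*(M + (7 + (-13)² - 4*(-13))) = (M + (2*M)/((2*M)))*(M + (7 + 169 + 52)) = (M + (2*M)*(1/(2*M)))*(M + 228) = (M + 1)*(228 + M) = (1 + M)*(228 + M))
(8926 + s(-112)) + 15008 = (8926 + (228 + (-112)² + 229*(-112))) + 15008 = (8926 + (228 + 12544 - 25648)) + 15008 = (8926 - 12876) + 15008 = -3950 + 15008 = 11058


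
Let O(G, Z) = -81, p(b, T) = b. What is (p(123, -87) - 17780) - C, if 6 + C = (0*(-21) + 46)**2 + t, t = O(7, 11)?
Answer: -19686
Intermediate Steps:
t = -81
C = 2029 (C = -6 + ((0*(-21) + 46)**2 - 81) = -6 + ((0 + 46)**2 - 81) = -6 + (46**2 - 81) = -6 + (2116 - 81) = -6 + 2035 = 2029)
(p(123, -87) - 17780) - C = (123 - 17780) - 1*2029 = -17657 - 2029 = -19686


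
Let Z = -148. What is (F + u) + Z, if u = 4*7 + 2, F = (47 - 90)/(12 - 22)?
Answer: -1137/10 ≈ -113.70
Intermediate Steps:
F = 43/10 (F = -43/(-10) = -43*(-1/10) = 43/10 ≈ 4.3000)
u = 30 (u = 28 + 2 = 30)
(F + u) + Z = (43/10 + 30) - 148 = 343/10 - 148 = -1137/10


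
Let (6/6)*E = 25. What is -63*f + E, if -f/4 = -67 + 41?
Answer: -6527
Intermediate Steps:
E = 25
f = 104 (f = -4*(-67 + 41) = -4*(-26) = 104)
-63*f + E = -63*104 + 25 = -6552 + 25 = -6527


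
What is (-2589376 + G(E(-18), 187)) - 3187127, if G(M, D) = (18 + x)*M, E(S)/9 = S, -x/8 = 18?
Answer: -5756091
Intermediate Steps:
x = -144 (x = -8*18 = -144)
E(S) = 9*S
G(M, D) = -126*M (G(M, D) = (18 - 144)*M = -126*M)
(-2589376 + G(E(-18), 187)) - 3187127 = (-2589376 - 1134*(-18)) - 3187127 = (-2589376 - 126*(-162)) - 3187127 = (-2589376 + 20412) - 3187127 = -2568964 - 3187127 = -5756091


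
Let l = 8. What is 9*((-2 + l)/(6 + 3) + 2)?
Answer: 24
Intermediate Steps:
9*((-2 + l)/(6 + 3) + 2) = 9*((-2 + 8)/(6 + 3) + 2) = 9*(6/9 + 2) = 9*(6*(⅑) + 2) = 9*(⅔ + 2) = 9*(8/3) = 24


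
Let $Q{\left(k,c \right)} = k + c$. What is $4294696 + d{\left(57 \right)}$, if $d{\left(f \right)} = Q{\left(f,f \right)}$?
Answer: $4294810$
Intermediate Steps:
$Q{\left(k,c \right)} = c + k$
$d{\left(f \right)} = 2 f$ ($d{\left(f \right)} = f + f = 2 f$)
$4294696 + d{\left(57 \right)} = 4294696 + 2 \cdot 57 = 4294696 + 114 = 4294810$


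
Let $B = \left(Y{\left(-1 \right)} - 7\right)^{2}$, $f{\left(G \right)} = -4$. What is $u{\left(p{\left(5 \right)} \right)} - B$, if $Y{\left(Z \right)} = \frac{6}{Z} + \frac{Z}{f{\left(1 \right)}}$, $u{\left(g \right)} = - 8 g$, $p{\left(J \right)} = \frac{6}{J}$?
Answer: $- \frac{13773}{80} \approx -172.16$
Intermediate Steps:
$Y{\left(Z \right)} = \frac{6}{Z} - \frac{Z}{4}$ ($Y{\left(Z \right)} = \frac{6}{Z} + \frac{Z}{-4} = \frac{6}{Z} + Z \left(- \frac{1}{4}\right) = \frac{6}{Z} - \frac{Z}{4}$)
$B = \frac{2601}{16}$ ($B = \left(\left(\frac{6}{-1} - - \frac{1}{4}\right) - 7\right)^{2} = \left(\left(6 \left(-1\right) + \frac{1}{4}\right) - 7\right)^{2} = \left(\left(-6 + \frac{1}{4}\right) - 7\right)^{2} = \left(- \frac{23}{4} - 7\right)^{2} = \left(- \frac{51}{4}\right)^{2} = \frac{2601}{16} \approx 162.56$)
$u{\left(p{\left(5 \right)} \right)} - B = - 8 \cdot \frac{6}{5} - \frac{2601}{16} = - 8 \cdot 6 \cdot \frac{1}{5} - \frac{2601}{16} = \left(-8\right) \frac{6}{5} - \frac{2601}{16} = - \frac{48}{5} - \frac{2601}{16} = - \frac{13773}{80}$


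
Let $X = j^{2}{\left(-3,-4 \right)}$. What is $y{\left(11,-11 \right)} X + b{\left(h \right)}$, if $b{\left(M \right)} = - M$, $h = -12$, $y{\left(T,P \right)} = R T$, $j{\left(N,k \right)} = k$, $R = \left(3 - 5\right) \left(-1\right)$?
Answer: $364$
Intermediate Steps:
$R = 2$ ($R = \left(-2\right) \left(-1\right) = 2$)
$y{\left(T,P \right)} = 2 T$
$X = 16$ ($X = \left(-4\right)^{2} = 16$)
$y{\left(11,-11 \right)} X + b{\left(h \right)} = 2 \cdot 11 \cdot 16 - -12 = 22 \cdot 16 + 12 = 352 + 12 = 364$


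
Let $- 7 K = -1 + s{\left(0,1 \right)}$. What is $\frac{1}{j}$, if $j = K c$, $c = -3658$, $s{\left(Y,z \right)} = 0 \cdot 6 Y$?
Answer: $- \frac{7}{3658} \approx -0.0019136$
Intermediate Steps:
$s{\left(Y,z \right)} = 0$ ($s{\left(Y,z \right)} = 0 Y = 0$)
$K = \frac{1}{7}$ ($K = - \frac{-1 + 0}{7} = \left(- \frac{1}{7}\right) \left(-1\right) = \frac{1}{7} \approx 0.14286$)
$j = - \frac{3658}{7}$ ($j = \frac{1}{7} \left(-3658\right) = - \frac{3658}{7} \approx -522.57$)
$\frac{1}{j} = \frac{1}{- \frac{3658}{7}} = - \frac{7}{3658}$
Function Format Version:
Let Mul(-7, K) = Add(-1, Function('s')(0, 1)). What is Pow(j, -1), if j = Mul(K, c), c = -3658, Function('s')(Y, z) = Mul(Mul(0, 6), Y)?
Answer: Rational(-7, 3658) ≈ -0.0019136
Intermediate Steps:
Function('s')(Y, z) = 0 (Function('s')(Y, z) = Mul(0, Y) = 0)
K = Rational(1, 7) (K = Mul(Rational(-1, 7), Add(-1, 0)) = Mul(Rational(-1, 7), -1) = Rational(1, 7) ≈ 0.14286)
j = Rational(-3658, 7) (j = Mul(Rational(1, 7), -3658) = Rational(-3658, 7) ≈ -522.57)
Pow(j, -1) = Pow(Rational(-3658, 7), -1) = Rational(-7, 3658)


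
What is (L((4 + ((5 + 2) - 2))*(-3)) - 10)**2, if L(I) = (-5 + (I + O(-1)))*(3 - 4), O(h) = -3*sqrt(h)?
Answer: 475 + 132*I ≈ 475.0 + 132.0*I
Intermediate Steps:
L(I) = 5 - I + 3*I (L(I) = (-5 + (I - 3*I))*(3 - 4) = (-5 + (I - 3*I))*(-1) = (-5 + I - 3*I)*(-1) = 5 - I + 3*I)
(L((4 + ((5 + 2) - 2))*(-3)) - 10)**2 = ((5 - (4 + ((5 + 2) - 2))*(-3) + 3*I) - 10)**2 = ((5 - (4 + (7 - 2))*(-3) + 3*I) - 10)**2 = ((5 - (4 + 5)*(-3) + 3*I) - 10)**2 = ((5 - 9*(-3) + 3*I) - 10)**2 = ((5 - 1*(-27) + 3*I) - 10)**2 = ((5 + 27 + 3*I) - 10)**2 = ((32 + 3*I) - 10)**2 = (22 + 3*I)**2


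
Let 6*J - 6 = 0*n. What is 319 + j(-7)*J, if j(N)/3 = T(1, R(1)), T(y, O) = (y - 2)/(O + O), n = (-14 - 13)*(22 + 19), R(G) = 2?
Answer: 1273/4 ≈ 318.25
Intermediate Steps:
n = -1107 (n = -27*41 = -1107)
T(y, O) = (-2 + y)/(2*O) (T(y, O) = (-2 + y)/((2*O)) = (-2 + y)*(1/(2*O)) = (-2 + y)/(2*O))
j(N) = -¾ (j(N) = 3*((½)*(-2 + 1)/2) = 3*((½)*(½)*(-1)) = 3*(-¼) = -¾)
J = 1 (J = 1 + (0*(-1107))/6 = 1 + (⅙)*0 = 1 + 0 = 1)
319 + j(-7)*J = 319 - ¾*1 = 319 - ¾ = 1273/4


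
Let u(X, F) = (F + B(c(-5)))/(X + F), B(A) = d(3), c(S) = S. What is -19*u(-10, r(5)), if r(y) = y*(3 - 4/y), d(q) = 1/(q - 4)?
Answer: -190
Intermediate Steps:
d(q) = 1/(-4 + q)
B(A) = -1 (B(A) = 1/(-4 + 3) = 1/(-1) = -1)
u(X, F) = (-1 + F)/(F + X) (u(X, F) = (F - 1)/(X + F) = (-1 + F)/(F + X))
-19*u(-10, r(5)) = -19*(-1 + (-4 + 3*5))/((-4 + 3*5) - 10) = -19*(-1 + (-4 + 15))/((-4 + 15) - 10) = -19*(-1 + 11)/(11 - 10) = -19*10/1 = -19*10 = -190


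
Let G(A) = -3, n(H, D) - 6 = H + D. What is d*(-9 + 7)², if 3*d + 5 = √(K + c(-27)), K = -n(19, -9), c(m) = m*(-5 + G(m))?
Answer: -20/3 + 40*√2/3 ≈ 12.190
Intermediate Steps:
n(H, D) = 6 + D + H (n(H, D) = 6 + (H + D) = 6 + (D + H) = 6 + D + H)
c(m) = -8*m (c(m) = m*(-5 - 3) = m*(-8) = -8*m)
K = -16 (K = -(6 - 9 + 19) = -1*16 = -16)
d = -5/3 + 10*√2/3 (d = -5/3 + √(-16 - 8*(-27))/3 = -5/3 + √(-16 + 216)/3 = -5/3 + √200/3 = -5/3 + (10*√2)/3 = -5/3 + 10*√2/3 ≈ 3.0474)
d*(-9 + 7)² = (-5/3 + 10*√2/3)*(-9 + 7)² = (-5/3 + 10*√2/3)*(-2)² = (-5/3 + 10*√2/3)*4 = -20/3 + 40*√2/3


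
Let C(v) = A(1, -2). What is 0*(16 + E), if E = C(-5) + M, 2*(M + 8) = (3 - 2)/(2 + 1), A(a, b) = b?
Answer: 0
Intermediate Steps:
C(v) = -2
M = -47/6 (M = -8 + ((3 - 2)/(2 + 1))/2 = -8 + (1/3)/2 = -8 + (1*(⅓))/2 = -8 + (½)*(⅓) = -8 + ⅙ = -47/6 ≈ -7.8333)
E = -59/6 (E = -2 - 47/6 = -59/6 ≈ -9.8333)
0*(16 + E) = 0*(16 - 59/6) = 0*(37/6) = 0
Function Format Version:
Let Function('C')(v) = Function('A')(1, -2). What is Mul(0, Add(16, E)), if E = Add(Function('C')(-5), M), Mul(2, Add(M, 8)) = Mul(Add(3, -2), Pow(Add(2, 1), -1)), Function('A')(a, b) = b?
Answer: 0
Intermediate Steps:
Function('C')(v) = -2
M = Rational(-47, 6) (M = Add(-8, Mul(Rational(1, 2), Mul(Add(3, -2), Pow(Add(2, 1), -1)))) = Add(-8, Mul(Rational(1, 2), Mul(1, Pow(3, -1)))) = Add(-8, Mul(Rational(1, 2), Mul(1, Rational(1, 3)))) = Add(-8, Mul(Rational(1, 2), Rational(1, 3))) = Add(-8, Rational(1, 6)) = Rational(-47, 6) ≈ -7.8333)
E = Rational(-59, 6) (E = Add(-2, Rational(-47, 6)) = Rational(-59, 6) ≈ -9.8333)
Mul(0, Add(16, E)) = Mul(0, Add(16, Rational(-59, 6))) = Mul(0, Rational(37, 6)) = 0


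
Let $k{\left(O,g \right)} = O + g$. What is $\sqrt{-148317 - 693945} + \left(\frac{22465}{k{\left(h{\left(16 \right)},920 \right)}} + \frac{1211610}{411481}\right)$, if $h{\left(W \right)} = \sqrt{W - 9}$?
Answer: $\frac{9529905234530}{348274638033} - \frac{22465 \sqrt{7}}{846393} + i \sqrt{842262} \approx 27.293 + 917.75 i$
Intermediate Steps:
$h{\left(W \right)} = \sqrt{-9 + W}$
$\sqrt{-148317 - 693945} + \left(\frac{22465}{k{\left(h{\left(16 \right)},920 \right)}} + \frac{1211610}{411481}\right) = \sqrt{-148317 - 693945} + \left(\frac{22465}{\sqrt{-9 + 16} + 920} + \frac{1211610}{411481}\right) = \sqrt{-842262} + \left(\frac{22465}{\sqrt{7} + 920} + 1211610 \cdot \frac{1}{411481}\right) = i \sqrt{842262} + \left(\frac{22465}{920 + \sqrt{7}} + \frac{1211610}{411481}\right) = i \sqrt{842262} + \left(\frac{1211610}{411481} + \frac{22465}{920 + \sqrt{7}}\right) = \frac{1211610}{411481} + \frac{22465}{920 + \sqrt{7}} + i \sqrt{842262}$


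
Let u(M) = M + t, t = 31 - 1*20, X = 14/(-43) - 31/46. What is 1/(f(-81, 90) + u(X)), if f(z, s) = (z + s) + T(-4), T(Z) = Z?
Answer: 1978/29671 ≈ 0.066664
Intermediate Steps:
f(z, s) = -4 + s + z (f(z, s) = (z + s) - 4 = (s + z) - 4 = -4 + s + z)
X = -1977/1978 (X = 14*(-1/43) - 31*1/46 = -14/43 - 31/46 = -1977/1978 ≈ -0.99949)
t = 11 (t = 31 - 20 = 11)
u(M) = 11 + M (u(M) = M + 11 = 11 + M)
1/(f(-81, 90) + u(X)) = 1/((-4 + 90 - 81) + (11 - 1977/1978)) = 1/(5 + 19781/1978) = 1/(29671/1978) = 1978/29671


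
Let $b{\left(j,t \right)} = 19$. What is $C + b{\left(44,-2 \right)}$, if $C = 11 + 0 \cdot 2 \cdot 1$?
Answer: $30$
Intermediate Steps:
$C = 11$ ($C = 11 + 0 \cdot 2 = 11 + 0 = 11$)
$C + b{\left(44,-2 \right)} = 11 + 19 = 30$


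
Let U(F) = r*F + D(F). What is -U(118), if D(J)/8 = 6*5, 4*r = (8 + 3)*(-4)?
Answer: 1058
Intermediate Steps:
r = -11 (r = ((8 + 3)*(-4))/4 = (11*(-4))/4 = (¼)*(-44) = -11)
D(J) = 240 (D(J) = 8*(6*5) = 8*30 = 240)
U(F) = 240 - 11*F (U(F) = -11*F + 240 = 240 - 11*F)
-U(118) = -(240 - 11*118) = -(240 - 1298) = -1*(-1058) = 1058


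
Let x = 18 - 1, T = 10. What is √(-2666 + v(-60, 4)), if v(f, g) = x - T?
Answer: I*√2659 ≈ 51.565*I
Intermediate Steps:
x = 17
v(f, g) = 7 (v(f, g) = 17 - 1*10 = 17 - 10 = 7)
√(-2666 + v(-60, 4)) = √(-2666 + 7) = √(-2659) = I*√2659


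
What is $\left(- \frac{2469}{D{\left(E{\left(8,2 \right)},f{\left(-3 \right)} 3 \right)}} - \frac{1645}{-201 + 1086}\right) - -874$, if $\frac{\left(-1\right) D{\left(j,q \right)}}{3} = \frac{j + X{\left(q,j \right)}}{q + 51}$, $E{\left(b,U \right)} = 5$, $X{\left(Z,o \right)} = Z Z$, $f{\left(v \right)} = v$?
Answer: $\frac{9696958}{7611} \approx 1274.1$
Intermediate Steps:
$X{\left(Z,o \right)} = Z^{2}$
$D{\left(j,q \right)} = - \frac{3 \left(j + q^{2}\right)}{51 + q}$ ($D{\left(j,q \right)} = - 3 \frac{j + q^{2}}{q + 51} = - 3 \frac{j + q^{2}}{51 + q} = - \frac{3 \left(j + q^{2}\right)}{51 + q}$)
$\left(- \frac{2469}{D{\left(E{\left(8,2 \right)},f{\left(-3 \right)} 3 \right)}} - \frac{1645}{-201 + 1086}\right) - -874 = \left(- \frac{2469}{3 \frac{1}{51 - 9} \left(\left(-1\right) 5 - \left(\left(-3\right) 3\right)^{2}\right)} - \frac{1645}{-201 + 1086}\right) - -874 = \left(- \frac{2469}{3 \frac{1}{51 - 9} \left(-5 - \left(-9\right)^{2}\right)} - \frac{1645}{885}\right) + 874 = \left(- \frac{2469}{3 \cdot \frac{1}{42} \left(-5 - 81\right)} - \frac{329}{177}\right) + 874 = \left(- \frac{2469}{3 \cdot \frac{1}{42} \left(-86\right)} - \frac{329}{177}\right) + 874 = \left(- \frac{2469}{- \frac{43}{7}} - \frac{329}{177}\right) + 874 = \left(\left(-2469\right) \left(- \frac{7}{43}\right) - \frac{329}{177}\right) + 874 = \left(\frac{17283}{43} - \frac{329}{177}\right) + 874 = \frac{3044944}{7611} + 874 = \frac{9696958}{7611}$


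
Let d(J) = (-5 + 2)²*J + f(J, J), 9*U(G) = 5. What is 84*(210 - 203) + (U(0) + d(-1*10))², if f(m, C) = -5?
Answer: 770128/81 ≈ 9507.8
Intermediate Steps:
U(G) = 5/9 (U(G) = (⅑)*5 = 5/9)
d(J) = -5 + 9*J (d(J) = (-5 + 2)²*J - 5 = (-3)²*J - 5 = 9*J - 5 = -5 + 9*J)
84*(210 - 203) + (U(0) + d(-1*10))² = 84*(210 - 203) + (5/9 + (-5 + 9*(-1*10)))² = 84*7 + (5/9 + (-5 + 9*(-10)))² = 588 + (5/9 + (-5 - 90))² = 588 + (5/9 - 95)² = 588 + (-850/9)² = 588 + 722500/81 = 770128/81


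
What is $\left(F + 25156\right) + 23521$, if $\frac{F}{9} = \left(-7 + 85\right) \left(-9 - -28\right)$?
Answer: $62015$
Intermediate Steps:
$F = 13338$ ($F = 9 \left(-7 + 85\right) \left(-9 - -28\right) = 9 \cdot 78 \left(-9 + 28\right) = 9 \cdot 78 \cdot 19 = 9 \cdot 1482 = 13338$)
$\left(F + 25156\right) + 23521 = \left(13338 + 25156\right) + 23521 = 38494 + 23521 = 62015$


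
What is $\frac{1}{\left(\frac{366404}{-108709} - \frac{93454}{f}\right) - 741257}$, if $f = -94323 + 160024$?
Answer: $- \frac{7142290009}{5294306697601403} \approx -1.3491 \cdot 10^{-6}$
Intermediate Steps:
$f = 65701$
$\frac{1}{\left(\frac{366404}{-108709} - \frac{93454}{f}\right) - 741257} = \frac{1}{\left(\frac{366404}{-108709} - \frac{93454}{65701}\right) - 741257} = \frac{1}{\left(366404 \left(- \frac{1}{108709}\right) - \frac{93454}{65701}\right) - 741257} = \frac{1}{\left(- \frac{366404}{108709} - \frac{93454}{65701}\right) - 741257} = \frac{1}{- \frac{34232400090}{7142290009} - 741257} = \frac{1}{- \frac{5294306697601403}{7142290009}} = - \frac{7142290009}{5294306697601403}$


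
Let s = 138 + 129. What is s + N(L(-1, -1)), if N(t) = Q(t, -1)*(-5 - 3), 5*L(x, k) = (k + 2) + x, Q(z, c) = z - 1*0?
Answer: 267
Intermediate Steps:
Q(z, c) = z (Q(z, c) = z + 0 = z)
L(x, k) = ⅖ + k/5 + x/5 (L(x, k) = ((k + 2) + x)/5 = ((2 + k) + x)/5 = (2 + k + x)/5 = ⅖ + k/5 + x/5)
s = 267
N(t) = -8*t (N(t) = t*(-5 - 3) = t*(-8) = -8*t)
s + N(L(-1, -1)) = 267 - 8*(⅖ + (⅕)*(-1) + (⅕)*(-1)) = 267 - 8*(⅖ - ⅕ - ⅕) = 267 - 8*0 = 267 + 0 = 267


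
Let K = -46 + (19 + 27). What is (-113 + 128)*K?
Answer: 0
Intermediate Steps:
K = 0 (K = -46 + 46 = 0)
(-113 + 128)*K = (-113 + 128)*0 = 15*0 = 0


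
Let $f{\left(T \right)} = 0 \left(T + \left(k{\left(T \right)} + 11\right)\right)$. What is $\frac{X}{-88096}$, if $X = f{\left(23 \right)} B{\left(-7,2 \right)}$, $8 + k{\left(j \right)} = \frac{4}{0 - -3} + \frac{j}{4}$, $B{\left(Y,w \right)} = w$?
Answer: $0$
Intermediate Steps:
$k{\left(j \right)} = - \frac{20}{3} + \frac{j}{4}$ ($k{\left(j \right)} = -8 + \left(\frac{4}{0 - -3} + \frac{j}{4}\right) = -8 + \left(\frac{4}{0 + 3} + j \frac{1}{4}\right) = -8 + \left(\frac{4}{3} + \frac{j}{4}\right) = - \frac{20}{3} + \frac{j}{4}$)
$f{\left(T \right)} = 0$ ($f{\left(T \right)} = 0 \left(T + \left(\left(- \frac{20}{3} + \frac{T}{4}\right) + 11\right)\right) = 0 \left(T + \left(\frac{13}{3} + \frac{T}{4}\right)\right) = 0 \left(\frac{13}{3} + \frac{5 T}{4}\right) = 0$)
$X = 0$ ($X = 0 \cdot 2 = 0$)
$\frac{X}{-88096} = \frac{0}{-88096} = 0 \left(- \frac{1}{88096}\right) = 0$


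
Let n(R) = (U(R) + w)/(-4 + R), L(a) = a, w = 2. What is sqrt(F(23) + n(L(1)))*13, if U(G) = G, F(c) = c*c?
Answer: 52*sqrt(33) ≈ 298.72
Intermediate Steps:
F(c) = c**2
n(R) = (2 + R)/(-4 + R) (n(R) = (R + 2)/(-4 + R) = (2 + R)/(-4 + R))
sqrt(F(23) + n(L(1)))*13 = sqrt(23**2 + (2 + 1)/(-4 + 1))*13 = sqrt(529 + 3/(-3))*13 = sqrt(529 - 1/3*3)*13 = sqrt(529 - 1)*13 = sqrt(528)*13 = (4*sqrt(33))*13 = 52*sqrt(33)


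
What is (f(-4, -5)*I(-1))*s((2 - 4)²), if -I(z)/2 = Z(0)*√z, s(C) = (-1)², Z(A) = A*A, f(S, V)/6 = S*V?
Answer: 0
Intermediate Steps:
f(S, V) = 6*S*V (f(S, V) = 6*(S*V) = 6*S*V)
Z(A) = A²
s(C) = 1
I(z) = 0 (I(z) = -2*0²*√z = -0*√z = -2*0 = 0)
(f(-4, -5)*I(-1))*s((2 - 4)²) = ((6*(-4)*(-5))*0)*1 = (120*0)*1 = 0*1 = 0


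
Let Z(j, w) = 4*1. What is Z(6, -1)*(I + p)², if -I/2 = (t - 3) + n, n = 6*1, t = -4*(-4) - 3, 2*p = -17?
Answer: 6561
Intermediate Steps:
p = -17/2 (p = (½)*(-17) = -17/2 ≈ -8.5000)
t = 13 (t = 16 - 3 = 13)
n = 6
Z(j, w) = 4
I = -32 (I = -2*((13 - 3) + 6) = -2*(10 + 6) = -2*16 = -32)
Z(6, -1)*(I + p)² = 4*(-32 - 17/2)² = 4*(-81/2)² = 4*(6561/4) = 6561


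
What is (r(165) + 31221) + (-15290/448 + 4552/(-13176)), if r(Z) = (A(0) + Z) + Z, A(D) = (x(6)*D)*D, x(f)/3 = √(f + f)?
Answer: 11627328557/368928 ≈ 31517.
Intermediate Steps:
x(f) = 3*√2*√f (x(f) = 3*√(f + f) = 3*√(2*f) = 3*(√2*√f) = 3*√2*√f)
A(D) = 6*√3*D² (A(D) = ((3*√2*√6)*D)*D = ((6*√3)*D)*D = (6*D*√3)*D = 6*√3*D²)
r(Z) = 2*Z (r(Z) = (6*√3*0² + Z) + Z = (6*√3*0 + Z) + Z = (0 + Z) + Z = Z + Z = 2*Z)
(r(165) + 31221) + (-15290/448 + 4552/(-13176)) = (2*165 + 31221) + (-15290/448 + 4552/(-13176)) = (330 + 31221) + (-15290*1/448 + 4552*(-1/13176)) = 31551 + (-7645/224 - 569/1647) = 31551 - 12718771/368928 = 11627328557/368928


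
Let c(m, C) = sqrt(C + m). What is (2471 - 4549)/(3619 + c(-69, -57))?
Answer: -1074326/1871041 + 6234*I*sqrt(14)/13097287 ≈ -0.57419 + 0.0017809*I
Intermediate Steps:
(2471 - 4549)/(3619 + c(-69, -57)) = (2471 - 4549)/(3619 + sqrt(-57 - 69)) = -2078/(3619 + sqrt(-126)) = -2078/(3619 + 3*I*sqrt(14))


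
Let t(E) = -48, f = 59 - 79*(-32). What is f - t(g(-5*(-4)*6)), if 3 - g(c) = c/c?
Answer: 2635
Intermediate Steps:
f = 2587 (f = 59 + 2528 = 2587)
g(c) = 2 (g(c) = 3 - c/c = 3 - 1*1 = 3 - 1 = 2)
f - t(g(-5*(-4)*6)) = 2587 - 1*(-48) = 2587 + 48 = 2635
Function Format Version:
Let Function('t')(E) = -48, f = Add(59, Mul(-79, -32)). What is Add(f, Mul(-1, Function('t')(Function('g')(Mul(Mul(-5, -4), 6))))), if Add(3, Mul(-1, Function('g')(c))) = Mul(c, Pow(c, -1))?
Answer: 2635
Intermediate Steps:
f = 2587 (f = Add(59, 2528) = 2587)
Function('g')(c) = 2 (Function('g')(c) = Add(3, Mul(-1, Mul(c, Pow(c, -1)))) = Add(3, Mul(-1, 1)) = Add(3, -1) = 2)
Add(f, Mul(-1, Function('t')(Function('g')(Mul(Mul(-5, -4), 6))))) = Add(2587, Mul(-1, -48)) = Add(2587, 48) = 2635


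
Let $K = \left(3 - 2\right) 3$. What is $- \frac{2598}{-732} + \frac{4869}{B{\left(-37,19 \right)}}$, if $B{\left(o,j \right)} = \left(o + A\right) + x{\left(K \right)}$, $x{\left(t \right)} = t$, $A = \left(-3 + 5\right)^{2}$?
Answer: $- \frac{48419}{305} \approx -158.75$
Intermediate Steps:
$K = 3$ ($K = \left(3 - 2\right) 3 = 1 \cdot 3 = 3$)
$A = 4$ ($A = 2^{2} = 4$)
$B{\left(o,j \right)} = 7 + o$ ($B{\left(o,j \right)} = \left(o + 4\right) + 3 = \left(4 + o\right) + 3 = 7 + o$)
$- \frac{2598}{-732} + \frac{4869}{B{\left(-37,19 \right)}} = - \frac{2598}{-732} + \frac{4869}{7 - 37} = \left(-2598\right) \left(- \frac{1}{732}\right) + \frac{4869}{-30} = \frac{433}{122} + 4869 \left(- \frac{1}{30}\right) = \frac{433}{122} - \frac{1623}{10} = - \frac{48419}{305}$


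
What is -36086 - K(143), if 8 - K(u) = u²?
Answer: -15645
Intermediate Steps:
K(u) = 8 - u²
-36086 - K(143) = -36086 - (8 - 1*143²) = -36086 - (8 - 1*20449) = -36086 - (8 - 20449) = -36086 - 1*(-20441) = -36086 + 20441 = -15645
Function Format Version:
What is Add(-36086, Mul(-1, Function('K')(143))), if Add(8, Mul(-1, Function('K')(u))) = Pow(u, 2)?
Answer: -15645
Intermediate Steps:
Function('K')(u) = Add(8, Mul(-1, Pow(u, 2)))
Add(-36086, Mul(-1, Function('K')(143))) = Add(-36086, Mul(-1, Add(8, Mul(-1, Pow(143, 2))))) = Add(-36086, Mul(-1, Add(8, Mul(-1, 20449)))) = Add(-36086, Mul(-1, Add(8, -20449))) = Add(-36086, Mul(-1, -20441)) = Add(-36086, 20441) = -15645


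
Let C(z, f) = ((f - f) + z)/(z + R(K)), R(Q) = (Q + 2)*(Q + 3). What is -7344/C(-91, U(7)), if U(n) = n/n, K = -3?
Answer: -7344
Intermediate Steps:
U(n) = 1
R(Q) = (2 + Q)*(3 + Q)
C(z, f) = 1 (C(z, f) = ((f - f) + z)/(z + (6 + (-3)**2 + 5*(-3))) = (0 + z)/(z + (6 + 9 - 15)) = z/(z + 0) = z/z = 1)
-7344/C(-91, U(7)) = -7344/1 = -7344*1 = -7344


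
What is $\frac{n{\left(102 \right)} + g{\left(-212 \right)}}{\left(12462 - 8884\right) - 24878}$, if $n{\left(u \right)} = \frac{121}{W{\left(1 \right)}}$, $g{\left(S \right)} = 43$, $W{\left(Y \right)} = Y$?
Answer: $- \frac{41}{5325} \approx -0.0076995$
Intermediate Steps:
$n{\left(u \right)} = 121$ ($n{\left(u \right)} = \frac{121}{1} = 121 \cdot 1 = 121$)
$\frac{n{\left(102 \right)} + g{\left(-212 \right)}}{\left(12462 - 8884\right) - 24878} = \frac{121 + 43}{\left(12462 - 8884\right) - 24878} = \frac{164}{\left(12462 - 8884\right) - 24878} = \frac{164}{3578 - 24878} = \frac{164}{-21300} = 164 \left(- \frac{1}{21300}\right) = - \frac{41}{5325}$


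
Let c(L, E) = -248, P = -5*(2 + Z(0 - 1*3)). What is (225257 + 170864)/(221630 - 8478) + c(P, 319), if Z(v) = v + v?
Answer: -52465575/213152 ≈ -246.14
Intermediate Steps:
Z(v) = 2*v
P = 20 (P = -5*(2 + 2*(0 - 1*3)) = -5*(2 + 2*(0 - 3)) = -5*(2 + 2*(-3)) = -5*(2 - 6) = -5*(-4) = 20)
(225257 + 170864)/(221630 - 8478) + c(P, 319) = (225257 + 170864)/(221630 - 8478) - 248 = 396121/213152 - 248 = -52465575/213152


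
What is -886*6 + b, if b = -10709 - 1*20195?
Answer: -36220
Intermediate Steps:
b = -30904 (b = -10709 - 20195 = -30904)
-886*6 + b = -886*6 - 30904 = -5316 - 30904 = -36220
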